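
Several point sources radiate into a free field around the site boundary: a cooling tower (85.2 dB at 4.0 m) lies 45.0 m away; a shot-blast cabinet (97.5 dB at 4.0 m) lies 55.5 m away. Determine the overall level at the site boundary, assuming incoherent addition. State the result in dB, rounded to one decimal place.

First find each source's level at the receiver (point-source: −20·log₁₀(r/r_ref)), then combine on an intensity basis.
cooling tower: 85.2 − 20·log₁₀(45.0/4.0) = 85.2 − 21.02 = 64.18 dB.
shot-blast cabinet: 97.5 − 20·log₁₀(55.5/4.0) = 97.5 − 22.84 = 74.66 dB.
Σ 10^(L/10) = 3.183e+07 → L_total = 10·log₁₀(3.183e+07) = 75.03 dB.

75.0 dB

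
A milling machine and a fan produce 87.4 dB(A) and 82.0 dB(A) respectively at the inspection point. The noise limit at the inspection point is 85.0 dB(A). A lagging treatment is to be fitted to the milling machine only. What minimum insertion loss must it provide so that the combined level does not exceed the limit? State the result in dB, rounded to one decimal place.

5.4 dB

Everything except the milling machine sums to 10^(82.0/10) = 1.585e+08 in linear terms, 82.00 dB(A).
To meet 85.0 dB(A) overall, the treated milling machine may contribute at most 10^(85.0/10) − 1.585e+08 = 1.577e+08, i.e. 81.98 dB(A).
Required insertion loss = 87.4 − 81.98 = 5.42 dB.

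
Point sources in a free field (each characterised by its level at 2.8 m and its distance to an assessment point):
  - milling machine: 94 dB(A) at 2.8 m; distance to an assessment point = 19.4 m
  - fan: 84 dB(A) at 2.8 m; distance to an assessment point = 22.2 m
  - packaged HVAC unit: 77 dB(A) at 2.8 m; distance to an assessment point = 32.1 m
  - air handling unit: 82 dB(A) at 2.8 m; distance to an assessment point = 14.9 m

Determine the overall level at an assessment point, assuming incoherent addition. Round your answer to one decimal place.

77.9 dB(A)

First find each source's level at the receiver (point-source: −20·log₁₀(r/r_ref)), then combine on an intensity basis.
milling machine: 94 − 20·log₁₀(19.4/2.8) = 94 − 16.81 = 77.19 dB(A).
fan: 84 − 20·log₁₀(22.2/2.8) = 84 − 17.98 = 66.02 dB(A).
packaged HVAC unit: 77 − 20·log₁₀(32.1/2.8) = 77 − 21.19 = 55.81 dB(A).
air handling unit: 82 − 20·log₁₀(14.9/2.8) = 82 − 14.52 = 67.48 dB(A).
Σ 10^(L/10) = 6.230e+07 → L_total = 10·log₁₀(6.230e+07) = 77.94 dB(A).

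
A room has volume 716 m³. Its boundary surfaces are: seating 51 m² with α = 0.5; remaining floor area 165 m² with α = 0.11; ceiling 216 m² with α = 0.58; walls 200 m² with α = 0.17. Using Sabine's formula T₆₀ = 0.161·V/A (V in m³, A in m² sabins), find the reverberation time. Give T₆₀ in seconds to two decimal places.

0.57 s

Summing Sᵢαᵢ: 51·0.5 + 165·0.11 + 216·0.58 + 200·0.17 = 202.93 m².
T₆₀ = 0.161·V/A = 0.161·716/202.93 = 0.568 s.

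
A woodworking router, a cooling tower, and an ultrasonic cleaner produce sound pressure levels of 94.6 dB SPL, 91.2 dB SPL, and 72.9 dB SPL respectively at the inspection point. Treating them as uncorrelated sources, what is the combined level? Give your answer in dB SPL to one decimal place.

96.3 dB SPL

Incoherent sources combine by intensity addition: L_total = 10·log₁₀(Σ 10^(L_i/10)).
Σ 10^(L/10) = 10^(94.6/10) + 10^(91.2/10) + 10^(72.9/10) = 4.222e+09.
L_total = 10·log₁₀(4.222e+09) = 96.25 dB SPL.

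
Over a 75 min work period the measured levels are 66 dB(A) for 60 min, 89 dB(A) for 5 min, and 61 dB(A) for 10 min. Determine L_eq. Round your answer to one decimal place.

77.5 dB(A)

The energy average is taken in the linear domain: L_eq = 10·log₁₀[(Σ tᵢ·10^(Lᵢ/10))/T], T = 75 min.
Σ tᵢ·10^(Lᵢ/10) = 60·10^(66/10) + 5·10^(89/10) + 10·10^(61/10) = 4.223e+09.
L_eq = 10·log₁₀(4.223e+09/75) = 77.51 dB(A).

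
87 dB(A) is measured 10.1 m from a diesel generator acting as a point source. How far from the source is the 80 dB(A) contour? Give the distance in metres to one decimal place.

22.6 m

Point-source spreading drops the level by 20·log₁₀(r₂/r₁); inverting, r₂/r₁ = 10^(ΔL/20).
r₂ = 10.1·10^((87−80)/20) = 10.1·10^(7.0/20) = 22.61 m.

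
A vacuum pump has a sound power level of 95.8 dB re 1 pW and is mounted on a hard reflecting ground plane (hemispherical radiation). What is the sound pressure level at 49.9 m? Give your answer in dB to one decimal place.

53.9 dB

Free-field hemispherical radiation: L_p = L_w − 10·log₁₀(2π·r²), r = 49.9 m.
2π·r² = 1.565e+04 m², 10·log₁₀ of that is 41.944 dB.
L_p = 95.8 − 41.944 = 53.86 dB.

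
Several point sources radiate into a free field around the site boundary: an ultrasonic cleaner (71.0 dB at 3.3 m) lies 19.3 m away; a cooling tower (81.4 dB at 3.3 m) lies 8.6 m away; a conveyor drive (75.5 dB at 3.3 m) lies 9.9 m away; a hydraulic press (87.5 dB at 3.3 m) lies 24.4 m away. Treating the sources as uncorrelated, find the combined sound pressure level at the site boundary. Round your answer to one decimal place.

Propagate each source to the receiver with L = L_ref − 20·log₁₀(r/r_ref), then add intensities.
ultrasonic cleaner: 71.0 − 20·log₁₀(19.3/3.3) = 71.0 − 15.34 = 55.66 dB.
cooling tower: 81.4 − 20·log₁₀(8.6/3.3) = 81.4 − 8.32 = 73.08 dB.
conveyor drive: 75.5 − 20·log₁₀(9.9/3.3) = 75.5 − 9.54 = 65.96 dB.
hydraulic press: 87.5 − 20·log₁₀(24.4/3.3) = 87.5 − 17.38 = 70.12 dB.
Σ 10^(L/10) = 3.492e+07 → L_total = 10·log₁₀(3.492e+07) = 75.43 dB.

75.4 dB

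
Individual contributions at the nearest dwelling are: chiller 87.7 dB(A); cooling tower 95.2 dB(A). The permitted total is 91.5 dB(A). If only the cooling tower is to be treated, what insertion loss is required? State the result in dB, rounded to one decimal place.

6.0 dB

Everything except the cooling tower sums to 10^(87.7/10) = 5.888e+08 in linear terms, 87.70 dB(A).
The limit corresponds to 10^(91.5/10) = 1.413e+09; subtracting the fixed part leaves 8.237e+08 for the cooling tower, i.e. 89.16 dB(A).
Required insertion loss = 95.2 − 89.16 = 6.04 dB.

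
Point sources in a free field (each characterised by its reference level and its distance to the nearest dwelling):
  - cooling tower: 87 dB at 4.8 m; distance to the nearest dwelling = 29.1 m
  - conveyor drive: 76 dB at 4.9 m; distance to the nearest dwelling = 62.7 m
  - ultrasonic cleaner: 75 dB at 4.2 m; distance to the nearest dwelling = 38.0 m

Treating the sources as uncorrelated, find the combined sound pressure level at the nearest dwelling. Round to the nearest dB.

72 dB

Propagate each source to the receiver with L = L_ref − 20·log₁₀(r/r_ref), then add intensities.
cooling tower: 87 − 20·log₁₀(29.1/4.8) = 87 − 15.65 = 71.35 dB.
conveyor drive: 76 − 20·log₁₀(62.7/4.9) = 76 − 22.14 = 53.86 dB.
ultrasonic cleaner: 75 − 20·log₁₀(38.0/4.2) = 75 − 19.13 = 55.87 dB.
Σ 10^(L/10) = 1.427e+07 → L_total = 10·log₁₀(1.427e+07) = 71.54 dB.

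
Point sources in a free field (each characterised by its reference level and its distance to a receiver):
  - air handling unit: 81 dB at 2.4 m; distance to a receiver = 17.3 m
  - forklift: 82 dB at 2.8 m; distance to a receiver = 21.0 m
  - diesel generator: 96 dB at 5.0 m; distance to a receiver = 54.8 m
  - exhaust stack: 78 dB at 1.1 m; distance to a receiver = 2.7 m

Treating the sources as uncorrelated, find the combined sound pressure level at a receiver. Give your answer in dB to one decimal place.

Apply inverse-square spreading to bring every level to the receiver, then sum 10^(L/10).
air handling unit: 81 − 20·log₁₀(17.3/2.4) = 81 − 17.16 = 63.84 dB.
forklift: 82 − 20·log₁₀(21.0/2.8) = 82 − 17.50 = 64.50 dB.
diesel generator: 96 − 20·log₁₀(54.8/5.0) = 96 − 20.80 = 75.20 dB.
exhaust stack: 78 − 20·log₁₀(2.7/1.1) = 78 − 7.80 = 70.20 dB.
Σ 10^(L/10) = 4.886e+07 → L_total = 10·log₁₀(4.886e+07) = 76.89 dB.

76.9 dB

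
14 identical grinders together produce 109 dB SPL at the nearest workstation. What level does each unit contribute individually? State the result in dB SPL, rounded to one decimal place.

97.5 dB SPL

14 equal contributions raise the level by 10·log₁₀ 14 = 11.461 dB, so each unit alone gives 109 − 11.461.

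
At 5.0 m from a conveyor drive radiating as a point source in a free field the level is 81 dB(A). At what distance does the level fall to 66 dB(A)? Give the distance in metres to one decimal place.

28.1 m

The 15.0 dB drop corresponds to a distance ratio of 10^(15.0/20) for a point source.
r₂ = 5.0·10^((81−66)/20) = 5.0·10^(15.0/20) = 28.12 m.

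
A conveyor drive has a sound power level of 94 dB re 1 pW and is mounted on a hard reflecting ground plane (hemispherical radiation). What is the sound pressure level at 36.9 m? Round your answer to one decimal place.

54.7 dB

The power spreads over a hemisphere of area 2π·r², so L_p = L_w − 10·log₁₀(2π·r²).
2π·r² = 8555 m², 10·log₁₀ of that is 39.322 dB.
L_p = 94 − 39.322 = 54.68 dB.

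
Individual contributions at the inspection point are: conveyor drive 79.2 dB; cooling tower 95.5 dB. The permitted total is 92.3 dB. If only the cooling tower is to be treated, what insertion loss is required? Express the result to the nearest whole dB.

3 dB

Everything except the cooling tower sums to 10^(79.2/10) = 8.318e+07 in linear terms, 79.20 dB.
To meet 92.3 dB overall, the treated cooling tower may contribute at most 10^(92.3/10) − 8.318e+07 = 1.615e+09, i.e. 92.08 dB.
So the cooling tower must be reduced from 95.5 to 92.08 dB: IL = 3.42 dB.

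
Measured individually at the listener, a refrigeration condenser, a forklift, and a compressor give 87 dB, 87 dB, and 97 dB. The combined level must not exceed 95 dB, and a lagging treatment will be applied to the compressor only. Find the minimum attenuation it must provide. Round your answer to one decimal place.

3.7 dB

Everything except the compressor sums to 10^(87/10) + 10^(87/10) = 1.002e+09 in linear terms, 90.01 dB.
The limit corresponds to 10^(95/10) = 3.162e+09; subtracting the fixed part leaves 2.160e+09 for the compressor, i.e. 93.34 dB.
Required insertion loss = 97 − 93.34 = 3.66 dB.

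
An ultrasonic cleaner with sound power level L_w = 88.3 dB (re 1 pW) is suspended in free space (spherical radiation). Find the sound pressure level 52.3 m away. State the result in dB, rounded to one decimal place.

42.9 dB

L_p = L_w − 10·log₁₀(4π·r²) with r = 52.3 m.
4π·r² = 3.437e+04 m², 10·log₁₀ of that is 45.362 dB.
L_p = 88.3 − 45.362 = 42.94 dB.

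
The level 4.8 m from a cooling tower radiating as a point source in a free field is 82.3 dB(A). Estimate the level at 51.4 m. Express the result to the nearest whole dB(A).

62 dB(A)

Point-source attenuation: ΔL = 20·log₁₀(r₂/r₁) = 20·log₁₀(51.4/4.8) = 20.594 dB.
L₂ = 82.3 − 20·log₁₀(51.4/4.8) = 82.3 − 20.594 = 61.71 dB(A).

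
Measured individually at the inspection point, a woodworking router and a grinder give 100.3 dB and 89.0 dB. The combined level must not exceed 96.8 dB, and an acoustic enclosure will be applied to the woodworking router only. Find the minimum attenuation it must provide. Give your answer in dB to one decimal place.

4.3 dB

The untreated sources together contribute 10^(89.0/10) = 7.943e+08, i.e. 89.00 dB.
The limit corresponds to 10^(96.8/10) = 4.786e+09; subtracting the fixed part leaves 3.992e+09 for the woodworking router, i.e. 96.01 dB.
So the woodworking router must be reduced from 100.3 to 96.01 dB: IL = 4.29 dB.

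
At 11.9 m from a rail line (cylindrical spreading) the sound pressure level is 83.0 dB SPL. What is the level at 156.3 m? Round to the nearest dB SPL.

72 dB SPL

Line-source attenuation: ΔL = 10·log₁₀(r₂/r₁) = 10·log₁₀(156.3/11.9) = 11.184 dB.
L₂ = 83.0 − 10·log₁₀(156.3/11.9) = 83.0 − 11.184 = 71.82 dB SPL.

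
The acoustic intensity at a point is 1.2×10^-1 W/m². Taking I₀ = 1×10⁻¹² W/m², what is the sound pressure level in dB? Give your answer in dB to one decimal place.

110.8 dB

Dividing by I₀ shifts the exponent by 12: I/I₀ = 1.2×10^11.
L = 10·(0.0792 + 11) = 110.79 dB.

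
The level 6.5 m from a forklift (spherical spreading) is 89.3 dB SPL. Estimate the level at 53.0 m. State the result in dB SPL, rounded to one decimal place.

Point-source attenuation: ΔL = 20·log₁₀(r₂/r₁) = 20·log₁₀(53.0/6.5) = 18.227 dB.
L₂ = 89.3 − 20·log₁₀(53.0/6.5) = 89.3 − 18.227 = 71.07 dB SPL.

71.1 dB SPL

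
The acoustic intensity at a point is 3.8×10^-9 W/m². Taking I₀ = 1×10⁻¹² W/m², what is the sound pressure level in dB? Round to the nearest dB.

36 dB

Dividing by I₀ shifts the exponent by 12: I/I₀ = 3.8×10^3.
L = 10·(0.5798 + 3) = 35.80 dB.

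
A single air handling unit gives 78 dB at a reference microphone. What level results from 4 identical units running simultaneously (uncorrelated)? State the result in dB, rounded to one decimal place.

84.0 dB

N identical incoherent sources raise the level by 10·log₁₀ N.
L_total = 78 + 10·log₁₀(4) = 78 + 6.021 = 84.02 dB.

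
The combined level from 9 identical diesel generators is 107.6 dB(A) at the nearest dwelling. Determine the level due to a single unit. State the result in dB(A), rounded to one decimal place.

9 equal contributions raise the level by 10·log₁₀ 9 = 9.542 dB, so each unit alone gives 107.6 − 9.542.

98.1 dB(A)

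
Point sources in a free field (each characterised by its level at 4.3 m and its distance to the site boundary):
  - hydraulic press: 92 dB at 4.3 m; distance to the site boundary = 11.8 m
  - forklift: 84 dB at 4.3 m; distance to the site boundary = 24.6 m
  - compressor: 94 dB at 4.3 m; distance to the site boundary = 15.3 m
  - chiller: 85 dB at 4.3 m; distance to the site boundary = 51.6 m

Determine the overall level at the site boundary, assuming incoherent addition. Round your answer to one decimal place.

86.2 dB

Apply inverse-square spreading to bring every level to the receiver, then sum 10^(L/10).
hydraulic press: 92 − 20·log₁₀(11.8/4.3) = 92 − 8.77 = 83.23 dB.
forklift: 84 − 20·log₁₀(24.6/4.3) = 84 − 15.15 = 68.85 dB.
compressor: 94 − 20·log₁₀(15.3/4.3) = 94 − 11.02 = 82.98 dB.
chiller: 85 − 20·log₁₀(51.6/4.3) = 85 − 21.58 = 63.42 dB.
Σ 10^(L/10) = 4.187e+08 → L_total = 10·log₁₀(4.187e+08) = 86.22 dB.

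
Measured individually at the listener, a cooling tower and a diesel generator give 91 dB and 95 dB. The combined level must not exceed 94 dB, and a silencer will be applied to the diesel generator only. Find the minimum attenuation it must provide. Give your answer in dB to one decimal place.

The untreated sources together contribute 10^(91/10) = 1.259e+09, i.e. 91.00 dB.
To meet 94 dB overall, the treated diesel generator may contribute at most 10^(94/10) − 1.259e+09 = 1.253e+09, i.e. 90.98 dB.
So the diesel generator must be reduced from 95 to 90.98 dB: IL = 4.02 dB.

4.0 dB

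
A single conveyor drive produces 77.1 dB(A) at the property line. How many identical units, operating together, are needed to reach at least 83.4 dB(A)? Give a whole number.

5

The shortfall is 83.4 − 77.1 = 6.3 dB, and N units add 10·log₁₀ N, so need 10·log₁₀ N ≥ 6.3.
N ≥ 10^(6.3/10) = 4.266, so N = 5.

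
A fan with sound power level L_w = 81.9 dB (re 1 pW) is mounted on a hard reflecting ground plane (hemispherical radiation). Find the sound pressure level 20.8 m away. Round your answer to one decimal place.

47.6 dB

The power spreads over a hemisphere of area 2π·r², so L_p = L_w − 10·log₁₀(2π·r²).
2π·r² = 2718 m², 10·log₁₀ of that is 34.343 dB.
L_p = 81.9 − 34.343 = 47.56 dB.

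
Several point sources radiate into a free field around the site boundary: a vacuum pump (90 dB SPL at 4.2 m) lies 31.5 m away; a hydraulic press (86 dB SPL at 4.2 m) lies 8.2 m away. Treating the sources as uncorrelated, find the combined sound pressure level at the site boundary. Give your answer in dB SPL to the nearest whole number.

81 dB SPL

Apply inverse-square spreading to bring every level to the receiver, then sum 10^(L/10).
vacuum pump: 90 − 20·log₁₀(31.5/4.2) = 90 − 17.50 = 72.50 dB SPL.
hydraulic press: 86 − 20·log₁₀(8.2/4.2) = 86 − 5.81 = 80.19 dB SPL.
Σ 10^(L/10) = 1.222e+08 → L_total = 10·log₁₀(1.222e+08) = 80.87 dB SPL.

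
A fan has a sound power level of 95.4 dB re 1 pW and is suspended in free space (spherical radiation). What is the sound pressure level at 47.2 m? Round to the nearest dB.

The power spreads over a sphere of area 4π·r², so L_p = L_w − 10·log₁₀(4π·r²).
4π·r² = 2.8e+04 m², 10·log₁₀ of that is 44.471 dB.
L_p = 95.4 − 44.471 = 50.93 dB.

51 dB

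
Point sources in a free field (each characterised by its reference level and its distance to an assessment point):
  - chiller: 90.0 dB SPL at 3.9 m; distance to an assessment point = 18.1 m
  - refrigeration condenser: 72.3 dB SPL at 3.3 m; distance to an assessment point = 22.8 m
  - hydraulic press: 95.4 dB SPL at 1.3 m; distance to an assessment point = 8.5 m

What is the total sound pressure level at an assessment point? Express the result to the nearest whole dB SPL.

81 dB SPL

Propagate each source to the receiver with L = L_ref − 20·log₁₀(r/r_ref), then add intensities.
chiller: 90.0 − 20·log₁₀(18.1/3.9) = 90.0 − 13.33 = 76.67 dB SPL.
refrigeration condenser: 72.3 − 20·log₁₀(22.8/3.3) = 72.3 − 16.79 = 55.51 dB SPL.
hydraulic press: 95.4 − 20·log₁₀(8.5/1.3) = 95.4 − 16.31 = 79.09 dB SPL.
Σ 10^(L/10) = 1.279e+08 → L_total = 10·log₁₀(1.279e+08) = 81.07 dB SPL.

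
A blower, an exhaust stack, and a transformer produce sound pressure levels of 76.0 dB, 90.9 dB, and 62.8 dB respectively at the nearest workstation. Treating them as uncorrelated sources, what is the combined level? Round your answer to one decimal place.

For uncorrelated sources the intensities add, so convert each level to linear form, sum, and take 10·log₁₀ of the total.
Σ 10^(L/10) = 10^(76.0/10) + 10^(90.9/10) + 10^(62.8/10) = 1.272e+09.
L_total = 10·log₁₀(1.272e+09) = 91.04 dB.

91.0 dB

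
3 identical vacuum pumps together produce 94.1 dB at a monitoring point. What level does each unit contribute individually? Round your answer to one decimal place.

3 equal contributions raise the level by 10·log₁₀ 3 = 4.771 dB, so each unit alone gives 94.1 − 4.771.

89.3 dB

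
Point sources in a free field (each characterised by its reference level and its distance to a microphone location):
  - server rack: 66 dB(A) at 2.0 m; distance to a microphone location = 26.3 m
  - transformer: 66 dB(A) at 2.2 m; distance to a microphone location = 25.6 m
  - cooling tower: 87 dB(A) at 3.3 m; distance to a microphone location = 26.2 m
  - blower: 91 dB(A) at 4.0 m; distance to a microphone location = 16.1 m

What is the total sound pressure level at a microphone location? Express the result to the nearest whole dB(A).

79 dB(A)

Propagate each source to the receiver with L = L_ref − 20·log₁₀(r/r_ref), then add intensities.
server rack: 66 − 20·log₁₀(26.3/2.0) = 66 − 22.38 = 43.62 dB(A).
transformer: 66 − 20·log₁₀(25.6/2.2) = 66 − 21.32 = 44.68 dB(A).
cooling tower: 87 − 20·log₁₀(26.2/3.3) = 87 − 18.00 = 69.00 dB(A).
blower: 91 − 20·log₁₀(16.1/4.0) = 91 − 12.10 = 78.90 dB(A).
Σ 10^(L/10) = 8.571e+07 → L_total = 10·log₁₀(8.571e+07) = 79.33 dB(A).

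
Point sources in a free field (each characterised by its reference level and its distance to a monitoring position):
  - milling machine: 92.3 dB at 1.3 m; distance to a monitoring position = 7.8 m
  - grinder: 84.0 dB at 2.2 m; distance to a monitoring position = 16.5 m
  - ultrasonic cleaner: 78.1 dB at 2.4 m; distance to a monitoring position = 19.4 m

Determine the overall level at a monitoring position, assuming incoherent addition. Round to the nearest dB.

77 dB

First find each source's level at the receiver (point-source: −20·log₁₀(r/r_ref)), then combine on an intensity basis.
milling machine: 92.3 − 20·log₁₀(7.8/1.3) = 92.3 − 15.56 = 76.74 dB.
grinder: 84.0 − 20·log₁₀(16.5/2.2) = 84.0 − 17.50 = 66.50 dB.
ultrasonic cleaner: 78.1 − 20·log₁₀(19.4/2.4) = 78.1 − 18.15 = 59.95 dB.
Σ 10^(L/10) = 5.263e+07 → L_total = 10·log₁₀(5.263e+07) = 77.21 dB.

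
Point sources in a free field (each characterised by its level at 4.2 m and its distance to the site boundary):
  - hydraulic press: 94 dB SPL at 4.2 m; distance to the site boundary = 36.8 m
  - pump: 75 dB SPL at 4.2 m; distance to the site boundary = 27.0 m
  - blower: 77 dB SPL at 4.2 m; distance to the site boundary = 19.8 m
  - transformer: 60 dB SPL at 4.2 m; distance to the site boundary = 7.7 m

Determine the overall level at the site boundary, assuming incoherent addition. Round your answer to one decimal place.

Apply inverse-square spreading to bring every level to the receiver, then sum 10^(L/10).
hydraulic press: 94 − 20·log₁₀(36.8/4.2) = 94 − 18.85 = 75.15 dB SPL.
pump: 75 − 20·log₁₀(27.0/4.2) = 75 − 16.16 = 58.84 dB SPL.
blower: 77 − 20·log₁₀(19.8/4.2) = 77 − 13.47 = 63.53 dB SPL.
transformer: 60 − 20·log₁₀(7.7/4.2) = 60 − 5.26 = 54.74 dB SPL.
Σ 10^(L/10) = 3.604e+07 → L_total = 10·log₁₀(3.604e+07) = 75.57 dB SPL.

75.6 dB SPL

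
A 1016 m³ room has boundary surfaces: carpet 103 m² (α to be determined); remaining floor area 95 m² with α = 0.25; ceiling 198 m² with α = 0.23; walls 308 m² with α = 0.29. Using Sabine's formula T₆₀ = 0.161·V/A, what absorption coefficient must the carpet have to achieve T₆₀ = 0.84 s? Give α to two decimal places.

0.35

From T₆₀ = 0.161·V/A, the target T₆₀ = 0.84 s needs A = 0.161·1016/0.84 = 194.73 m².
Absorption from the other surfaces = 95·0.25 + 198·0.23 + 308·0.29 = 158.61 m², so the carpet must supply 36.12 m² over 103 m².
α = 36.12/103 = 0.351.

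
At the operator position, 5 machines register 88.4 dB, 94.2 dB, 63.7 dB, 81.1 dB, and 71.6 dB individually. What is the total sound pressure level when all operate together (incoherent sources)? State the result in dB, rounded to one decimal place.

95.4 dB

For uncorrelated sources the intensities add, so convert each level to linear form, sum, and take 10·log₁₀ of the total.
Σ 10^(L/10) = 10^(88.4/10) + 10^(94.2/10) + 10^(63.7/10) + 10^(81.1/10) + 10^(71.6/10) = 3.468e+09.
L_total = 10·log₁₀(3.468e+09) = 95.40 dB.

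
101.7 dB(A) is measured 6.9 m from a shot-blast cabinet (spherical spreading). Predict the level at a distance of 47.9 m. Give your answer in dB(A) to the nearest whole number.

85 dB(A)

Point-source attenuation: ΔL = 20·log₁₀(r₂/r₁) = 20·log₁₀(47.9/6.9) = 16.830 dB.
L₂ = 101.7 − 20·log₁₀(47.9/6.9) = 101.7 − 16.830 = 84.87 dB(A).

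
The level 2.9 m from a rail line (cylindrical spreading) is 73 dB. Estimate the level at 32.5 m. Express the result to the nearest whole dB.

63 dB

For a line source, L₂ = L₁ − 10·log₁₀(r₂/r₁).
L₂ = 73 − 10·log₁₀(32.5/2.9) = 73 − 10.495 = 62.51 dB.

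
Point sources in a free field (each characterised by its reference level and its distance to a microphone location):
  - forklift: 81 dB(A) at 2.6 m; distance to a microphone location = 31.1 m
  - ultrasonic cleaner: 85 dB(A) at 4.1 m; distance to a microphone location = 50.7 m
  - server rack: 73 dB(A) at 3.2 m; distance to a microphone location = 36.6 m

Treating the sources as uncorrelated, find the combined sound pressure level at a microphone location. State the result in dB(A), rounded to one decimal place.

Propagate each source to the receiver with L = L_ref − 20·log₁₀(r/r_ref), then add intensities.
forklift: 81 − 20·log₁₀(31.1/2.6) = 81 − 21.56 = 59.44 dB(A).
ultrasonic cleaner: 85 − 20·log₁₀(50.7/4.1) = 85 − 21.84 = 63.16 dB(A).
server rack: 73 − 20·log₁₀(36.6/3.2) = 73 − 21.17 = 51.83 dB(A).
Σ 10^(L/10) = 3.100e+06 → L_total = 10·log₁₀(3.100e+06) = 64.91 dB(A).

64.9 dB(A)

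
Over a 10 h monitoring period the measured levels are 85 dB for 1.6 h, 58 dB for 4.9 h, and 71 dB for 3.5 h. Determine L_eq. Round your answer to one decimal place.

77.4 dB

The energy average is taken in the linear domain: L_eq = 10·log₁₀[(Σ tᵢ·10^(Lᵢ/10))/T], T = 10 h.
Σ tᵢ·10^(Lᵢ/10) = 1.6·10^(85/10) + 4.9·10^(58/10) + 3.5·10^(71/10) = 5.531e+08.
L_eq = 10·log₁₀(5.531e+08/10) = 77.43 dB.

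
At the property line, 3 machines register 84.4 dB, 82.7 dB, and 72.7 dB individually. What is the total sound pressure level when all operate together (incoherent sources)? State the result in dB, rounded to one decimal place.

86.8 dB

For uncorrelated sources the intensities add, so convert each level to linear form, sum, and take 10·log₁₀ of the total.
Σ 10^(L/10) = 10^(84.4/10) + 10^(82.7/10) + 10^(72.7/10) = 4.803e+08.
L_total = 10·log₁₀(4.803e+08) = 86.81 dB.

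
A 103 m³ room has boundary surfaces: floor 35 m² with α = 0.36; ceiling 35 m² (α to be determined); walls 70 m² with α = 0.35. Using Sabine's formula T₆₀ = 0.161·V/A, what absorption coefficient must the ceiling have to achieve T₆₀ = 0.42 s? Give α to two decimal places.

0.07

Required total absorption A = 0.161·103/0.42 = 39.48 m².
Absorption from the other surfaces = 35·0.36 + 70·0.35 = 37.10 m², so the ceiling must supply 2.38 m² over 35 m².
α = 2.38/35 = 0.068.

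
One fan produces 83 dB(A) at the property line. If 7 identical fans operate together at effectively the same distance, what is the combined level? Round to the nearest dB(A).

91 dB(A)

With 7 equal, uncorrelated contributions the intensity is 7× that of one unit, giving a rise of 10·log₁₀ 7.
L_total = 83 + 10·log₁₀(7) = 83 + 8.451 = 91.45 dB(A).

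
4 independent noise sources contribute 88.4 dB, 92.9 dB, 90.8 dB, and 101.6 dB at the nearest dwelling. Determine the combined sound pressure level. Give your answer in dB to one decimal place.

102.6 dB

For uncorrelated sources the intensities add, so convert each level to linear form, sum, and take 10·log₁₀ of the total.
Σ 10^(L/10) = 10^(88.4/10) + 10^(92.9/10) + 10^(90.8/10) + 10^(101.6/10) = 1.830e+10.
L_total = 10·log₁₀(1.830e+10) = 102.62 dB.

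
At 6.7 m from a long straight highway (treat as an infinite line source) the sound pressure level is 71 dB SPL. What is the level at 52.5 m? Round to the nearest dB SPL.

62 dB SPL

Cylindrical spreading from a line source gives a 10·log₁₀(r₂/r₁) drop.
L₂ = 71 − 10·log₁₀(52.5/6.7) = 71 − 8.941 = 62.06 dB SPL.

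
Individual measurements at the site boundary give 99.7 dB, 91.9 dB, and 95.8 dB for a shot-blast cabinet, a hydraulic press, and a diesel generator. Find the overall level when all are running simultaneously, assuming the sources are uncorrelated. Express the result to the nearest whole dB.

Incoherent sources combine by intensity addition: L_total = 10·log₁₀(Σ 10^(L_i/10)).
Σ 10^(L/10) = 10^(99.7/10) + 10^(91.9/10) + 10^(95.8/10) = 1.468e+10.
L_total = 10·log₁₀(1.468e+10) = 101.67 dB.

102 dB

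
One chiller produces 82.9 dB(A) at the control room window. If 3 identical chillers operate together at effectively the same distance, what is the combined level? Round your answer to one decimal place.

87.7 dB(A)

L_total = L₁ + 10·log₁₀ N for N identical incoherent sources.
L_total = 82.9 + 10·log₁₀(3) = 82.9 + 4.771 = 87.67 dB(A).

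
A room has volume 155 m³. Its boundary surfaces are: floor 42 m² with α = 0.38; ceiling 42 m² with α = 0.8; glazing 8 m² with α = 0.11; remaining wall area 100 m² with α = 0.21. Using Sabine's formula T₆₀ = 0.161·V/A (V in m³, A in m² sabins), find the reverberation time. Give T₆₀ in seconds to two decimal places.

Total absorption A = 42·0.38 + 42·0.8 + 8·0.11 + 100·0.21 = 71.44 m² sabins.
T₆₀ = 0.161 × 155 / 71.44 = 0.349 s.

0.35 s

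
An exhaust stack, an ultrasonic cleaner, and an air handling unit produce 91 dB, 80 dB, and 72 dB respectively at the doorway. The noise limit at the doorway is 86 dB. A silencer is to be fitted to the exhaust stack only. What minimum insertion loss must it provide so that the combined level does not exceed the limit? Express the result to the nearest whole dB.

6 dB

Fixed contribution from the other sources: Σ 10^(L/10) = 10^(80/10) + 10^(72/10) = 1.158e+08 (80.64 dB).
The limit corresponds to 10^(86/10) = 3.981e+08; subtracting the fixed part leaves 2.823e+08 for the exhaust stack, i.e. 84.51 dB.
So the exhaust stack must be reduced from 91 to 84.51 dB: IL = 6.49 dB.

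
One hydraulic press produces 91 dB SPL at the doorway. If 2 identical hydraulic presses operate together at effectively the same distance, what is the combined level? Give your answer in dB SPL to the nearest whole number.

N identical incoherent sources raise the level by 10·log₁₀ N.
L_total = 91 + 10·log₁₀(2) = 91 + 3.010 = 94.01 dB SPL.

94 dB SPL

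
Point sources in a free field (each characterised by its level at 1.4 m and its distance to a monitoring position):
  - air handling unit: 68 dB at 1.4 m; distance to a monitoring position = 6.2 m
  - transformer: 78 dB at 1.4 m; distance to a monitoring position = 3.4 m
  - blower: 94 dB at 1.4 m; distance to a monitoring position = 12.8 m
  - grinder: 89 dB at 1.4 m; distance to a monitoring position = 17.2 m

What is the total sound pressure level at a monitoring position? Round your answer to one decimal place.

76.7 dB

Propagate each source to the receiver with L = L_ref − 20·log₁₀(r/r_ref), then add intensities.
air handling unit: 68 − 20·log₁₀(6.2/1.4) = 68 − 12.93 = 55.07 dB.
transformer: 78 − 20·log₁₀(3.4/1.4) = 78 − 7.71 = 70.29 dB.
blower: 94 − 20·log₁₀(12.8/1.4) = 94 − 19.22 = 74.78 dB.
grinder: 89 − 20·log₁₀(17.2/1.4) = 89 − 21.79 = 67.21 dB.
Σ 10^(L/10) = 4.633e+07 → L_total = 10·log₁₀(4.633e+07) = 76.66 dB.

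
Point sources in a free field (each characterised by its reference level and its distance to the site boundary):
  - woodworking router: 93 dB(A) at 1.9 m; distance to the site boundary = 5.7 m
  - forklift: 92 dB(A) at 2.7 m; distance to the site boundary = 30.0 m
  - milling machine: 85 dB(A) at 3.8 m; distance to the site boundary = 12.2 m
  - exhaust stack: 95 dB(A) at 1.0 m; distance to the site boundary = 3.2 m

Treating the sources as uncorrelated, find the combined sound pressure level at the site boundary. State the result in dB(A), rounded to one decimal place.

Propagate each source to the receiver with L = L_ref − 20·log₁₀(r/r_ref), then add intensities.
woodworking router: 93 − 20·log₁₀(5.7/1.9) = 93 − 9.54 = 83.46 dB(A).
forklift: 92 − 20·log₁₀(30.0/2.7) = 92 − 20.92 = 71.08 dB(A).
milling machine: 85 − 20·log₁₀(12.2/3.8) = 85 − 10.13 = 74.87 dB(A).
exhaust stack: 95 − 20·log₁₀(3.2/1.0) = 95 − 10.10 = 84.90 dB(A).
Σ 10^(L/10) = 5.740e+08 → L_total = 10·log₁₀(5.740e+08) = 87.59 dB(A).

87.6 dB(A)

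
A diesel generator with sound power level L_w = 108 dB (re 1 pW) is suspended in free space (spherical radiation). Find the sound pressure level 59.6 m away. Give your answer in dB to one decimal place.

Free-field spherical radiation: L_p = L_w − 10·log₁₀(4π·r²), r = 59.6 m.
4π·r² = 4.464e+04 m², 10·log₁₀ of that is 46.497 dB.
L_p = 108 − 46.497 = 61.50 dB.

61.5 dB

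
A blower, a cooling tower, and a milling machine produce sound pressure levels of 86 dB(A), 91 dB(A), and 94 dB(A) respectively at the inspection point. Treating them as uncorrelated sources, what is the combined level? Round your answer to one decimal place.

For uncorrelated sources the intensities add, so convert each level to linear form, sum, and take 10·log₁₀ of the total.
Σ 10^(L/10) = 10^(86/10) + 10^(91/10) + 10^(94/10) = 4.169e+09.
L_total = 10·log₁₀(4.169e+09) = 96.20 dB(A).

96.2 dB(A)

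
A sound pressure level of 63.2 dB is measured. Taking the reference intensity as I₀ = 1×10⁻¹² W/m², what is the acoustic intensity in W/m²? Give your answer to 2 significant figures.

2.1e-06 W/m²

I = I₀·10^(L/10) = 10⁻¹² × 10^(63.2/10) = 10^(-5.680).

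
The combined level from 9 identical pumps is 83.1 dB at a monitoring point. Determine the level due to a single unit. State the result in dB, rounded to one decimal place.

73.6 dB

9 equal contributions raise the level by 10·log₁₀ 9 = 9.542 dB, so each unit alone gives 83.1 − 9.542.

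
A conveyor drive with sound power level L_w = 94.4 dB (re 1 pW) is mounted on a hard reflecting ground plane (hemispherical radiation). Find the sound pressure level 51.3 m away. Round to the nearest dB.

The power spreads over a hemisphere of area 2π·r², so L_p = L_w − 10·log₁₀(2π·r²).
2π·r² = 1.654e+04 m², 10·log₁₀ of that is 42.184 dB.
L_p = 94.4 − 42.184 = 52.22 dB.

52 dB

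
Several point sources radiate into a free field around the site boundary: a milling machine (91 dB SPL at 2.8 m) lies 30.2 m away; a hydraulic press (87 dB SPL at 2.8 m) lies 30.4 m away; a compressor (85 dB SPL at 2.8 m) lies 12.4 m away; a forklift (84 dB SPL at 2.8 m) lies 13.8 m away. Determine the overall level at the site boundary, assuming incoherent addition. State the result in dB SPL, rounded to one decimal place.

76.2 dB SPL

First find each source's level at the receiver (point-source: −20·log₁₀(r/r_ref)), then combine on an intensity basis.
milling machine: 91 − 20·log₁₀(30.2/2.8) = 91 − 20.66 = 70.34 dB SPL.
hydraulic press: 87 − 20·log₁₀(30.4/2.8) = 87 − 20.71 = 66.29 dB SPL.
compressor: 85 − 20·log₁₀(12.4/2.8) = 85 − 12.93 = 72.07 dB SPL.
forklift: 84 − 20·log₁₀(13.8/2.8) = 84 − 13.85 = 70.15 dB SPL.
Σ 10^(L/10) = 4.154e+07 → L_total = 10·log₁₀(4.154e+07) = 76.18 dB SPL.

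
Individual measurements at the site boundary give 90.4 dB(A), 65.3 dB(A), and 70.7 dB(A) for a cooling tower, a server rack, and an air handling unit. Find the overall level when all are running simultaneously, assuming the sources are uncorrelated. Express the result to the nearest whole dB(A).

90 dB(A)

For uncorrelated sources the intensities add, so convert each level to linear form, sum, and take 10·log₁₀ of the total.
Σ 10^(L/10) = 10^(90.4/10) + 10^(65.3/10) + 10^(70.7/10) = 1.112e+09.
L_total = 10·log₁₀(1.112e+09) = 90.46 dB(A).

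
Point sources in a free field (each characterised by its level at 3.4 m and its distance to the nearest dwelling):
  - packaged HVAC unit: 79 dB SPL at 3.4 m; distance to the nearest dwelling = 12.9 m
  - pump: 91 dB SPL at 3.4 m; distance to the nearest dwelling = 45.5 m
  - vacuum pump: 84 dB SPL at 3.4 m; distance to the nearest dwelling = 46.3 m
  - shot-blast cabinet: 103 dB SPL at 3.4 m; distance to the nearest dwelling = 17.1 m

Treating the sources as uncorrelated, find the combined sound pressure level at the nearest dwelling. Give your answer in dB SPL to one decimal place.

Apply inverse-square spreading to bring every level to the receiver, then sum 10^(L/10).
packaged HVAC unit: 79 − 20·log₁₀(12.9/3.4) = 79 − 11.58 = 67.42 dB SPL.
pump: 91 − 20·log₁₀(45.5/3.4) = 91 − 22.53 = 68.47 dB SPL.
vacuum pump: 84 − 20·log₁₀(46.3/3.4) = 84 − 22.68 = 61.32 dB SPL.
shot-blast cabinet: 103 − 20·log₁₀(17.1/3.4) = 103 − 14.03 = 88.97 dB SPL.
Σ 10^(L/10) = 8.027e+08 → L_total = 10·log₁₀(8.027e+08) = 89.05 dB SPL.

89.0 dB SPL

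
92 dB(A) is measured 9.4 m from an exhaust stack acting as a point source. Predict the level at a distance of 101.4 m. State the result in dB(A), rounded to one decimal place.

Point-source attenuation: ΔL = 20·log₁₀(r₂/r₁) = 20·log₁₀(101.4/9.4) = 20.658 dB.
L₂ = 92 − 20·log₁₀(101.4/9.4) = 92 − 20.658 = 71.34 dB(A).

71.3 dB(A)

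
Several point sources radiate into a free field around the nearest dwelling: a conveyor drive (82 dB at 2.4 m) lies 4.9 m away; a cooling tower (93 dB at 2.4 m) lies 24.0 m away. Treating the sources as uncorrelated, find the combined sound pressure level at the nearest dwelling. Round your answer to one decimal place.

77.6 dB

Propagate each source to the receiver with L = L_ref − 20·log₁₀(r/r_ref), then add intensities.
conveyor drive: 82 − 20·log₁₀(4.9/2.4) = 82 − 6.20 = 75.80 dB.
cooling tower: 93 − 20·log₁₀(24.0/2.4) = 93 − 20.00 = 73.00 dB.
Σ 10^(L/10) = 5.797e+07 → L_total = 10·log₁₀(5.797e+07) = 77.63 dB.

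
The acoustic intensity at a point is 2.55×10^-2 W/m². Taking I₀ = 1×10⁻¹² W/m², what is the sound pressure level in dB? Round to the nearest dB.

104 dB

I/I₀ = 2.55×10^-2/10⁻¹² = 2.55×10^10, and L = 10·log₁₀(I/I₀).
L = 10·(0.4065 + 10) = 104.07 dB.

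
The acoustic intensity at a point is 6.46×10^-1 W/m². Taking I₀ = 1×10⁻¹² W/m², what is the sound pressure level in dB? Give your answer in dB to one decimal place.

I/I₀ = 6.46×10^-1/10⁻¹² = 6.46×10^11, and L = 10·log₁₀(I/I₀).
L = 10·(0.8102 + 11) = 118.10 dB.

118.1 dB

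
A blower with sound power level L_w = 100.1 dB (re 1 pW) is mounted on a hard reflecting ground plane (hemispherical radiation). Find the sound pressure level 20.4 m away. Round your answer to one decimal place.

The power spreads over a hemisphere of area 2π·r², so L_p = L_w − 10·log₁₀(2π·r²).
2π·r² = 2615 m², 10·log₁₀ of that is 34.174 dB.
L_p = 100.1 − 34.174 = 65.93 dB.

65.9 dB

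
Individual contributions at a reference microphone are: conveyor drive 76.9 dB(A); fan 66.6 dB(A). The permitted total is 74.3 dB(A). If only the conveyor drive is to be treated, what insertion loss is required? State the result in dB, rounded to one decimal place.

Everything except the conveyor drive sums to 10^(66.6/10) = 4.571e+06 in linear terms, 66.60 dB(A).
To meet 74.3 dB(A) overall, the treated conveyor drive may contribute at most 10^(74.3/10) − 4.571e+06 = 2.234e+07, i.e. 73.49 dB(A).
Required insertion loss = 76.9 − 73.49 = 3.41 dB.

3.4 dB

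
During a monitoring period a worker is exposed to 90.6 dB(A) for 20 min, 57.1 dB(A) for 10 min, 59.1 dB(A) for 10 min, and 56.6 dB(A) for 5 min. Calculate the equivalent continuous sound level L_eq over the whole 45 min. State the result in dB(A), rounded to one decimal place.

Weight each interval's intensity by its duration and average over T = 45 min:
Σ tᵢ·10^(Lᵢ/10) = 20·10^(90.6/10) + 10·10^(57.1/10) + 10·10^(59.1/10) + 5·10^(56.6/10) = 2.298e+10.
L_eq = 10·log₁₀(2.298e+10/45) = 87.08 dB(A).

87.1 dB(A)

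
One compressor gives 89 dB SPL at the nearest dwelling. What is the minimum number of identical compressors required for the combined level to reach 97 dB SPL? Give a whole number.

7

Need L₁ + 10·log₁₀ N ≥ 97, i.e. log₁₀ N ≥ 0.80.
N ≥ 10^(8.0/10) = 6.310, so N = 7.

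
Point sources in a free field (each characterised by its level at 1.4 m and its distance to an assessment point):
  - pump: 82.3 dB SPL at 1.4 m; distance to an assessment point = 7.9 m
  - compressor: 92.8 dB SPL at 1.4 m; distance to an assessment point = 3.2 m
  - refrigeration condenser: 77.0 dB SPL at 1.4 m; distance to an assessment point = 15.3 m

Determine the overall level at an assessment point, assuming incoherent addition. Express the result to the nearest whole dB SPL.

First find each source's level at the receiver (point-source: −20·log₁₀(r/r_ref)), then combine on an intensity basis.
pump: 82.3 − 20·log₁₀(7.9/1.4) = 82.3 − 15.03 = 67.27 dB SPL.
compressor: 92.8 − 20·log₁₀(3.2/1.4) = 92.8 − 7.18 = 85.62 dB SPL.
refrigeration condenser: 77.0 − 20·log₁₀(15.3/1.4) = 77.0 − 20.77 = 56.23 dB SPL.
Σ 10^(L/10) = 3.705e+08 → L_total = 10·log₁₀(3.705e+08) = 85.69 dB SPL.

86 dB SPL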